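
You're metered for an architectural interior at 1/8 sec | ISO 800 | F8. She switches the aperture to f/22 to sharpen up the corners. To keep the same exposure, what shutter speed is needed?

Aperture: f/8 → f/11 → f/16 → f/22 — 3 stops stopped down (darker).
Need 3 stops brighter from the shutter speed: 1/8 → 1/4 → 1/2 → 1.

1 s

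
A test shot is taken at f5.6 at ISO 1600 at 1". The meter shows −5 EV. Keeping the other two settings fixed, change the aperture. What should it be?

f/1.0

Underexposed by 5 stops → need 5 stops brighter.
Aperture: f/5.6 → f/4 → f/2.8 → f/2 → f/1.4 → f/1.0.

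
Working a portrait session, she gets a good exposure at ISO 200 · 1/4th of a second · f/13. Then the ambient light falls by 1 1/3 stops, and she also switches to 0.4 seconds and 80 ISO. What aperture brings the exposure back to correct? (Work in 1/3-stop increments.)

Scene light: 1 1/3 stops darker.
Shutter speed: 1/4 → 0.3 → 0.4 — 2/3 stop longer (brighter).
ISO: 200 → 160 → 125 → 100 → 80 — 1 1/3 stops lower (darker).
Net so far: 2 stops darker. Aperture: f/13 → f/11 → f/10 → f/9 → f/8 → f/7.1 → f/6.3.

f/6.3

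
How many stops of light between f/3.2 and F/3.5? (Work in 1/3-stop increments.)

1/3 stop

f/3.2 → f/3.5 — count the steps: 1 third-stops = 1/3 stop.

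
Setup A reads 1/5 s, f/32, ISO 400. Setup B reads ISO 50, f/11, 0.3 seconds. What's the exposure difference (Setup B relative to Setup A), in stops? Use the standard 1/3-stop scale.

Aperture: f/32 → f/29 → f/25 → f/22 → f/20 → f/18 → f/16 → f/14 → f/13 → f/11 — 3 stops opened up (brighter).
Shutter speed: 1/5 → 1/4 → 0.3 — 2/3 stop longer (brighter).
ISO: 400 → 320 → 250 → 200 → 160 → 125 → 100 → 80 → 64 → 50 — 3 stops dropped (darker).
Net: +3 +2/3 −3 = +2/3 stops.

2/3 stop brighter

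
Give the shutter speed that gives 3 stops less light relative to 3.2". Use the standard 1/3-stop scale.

0.4 s

Shutter speed: 3.2 → 2.5 → 2 → 1.6 → 1.3 → 1 → 0.8 → 0.6 → 0.5 → 0.4 — 3 stops shorter (darker).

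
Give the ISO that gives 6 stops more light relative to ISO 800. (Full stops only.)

ISO 51200

ISO: 800 → 1600 → 3200 → 6400 → 12800 → 25600 → 51200 — 6 stops raised (brighter).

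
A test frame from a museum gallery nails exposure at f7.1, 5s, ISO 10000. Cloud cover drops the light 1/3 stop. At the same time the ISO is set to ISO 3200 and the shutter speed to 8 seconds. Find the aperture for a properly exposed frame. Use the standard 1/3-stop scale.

Scene light: 1/3 stop darker.
ISO: 10000 → 8000 → 6400 → 5000 → 4000 → 3200 — 1 2/3 stops dropped (darker).
Shutter speed: 5 → 6 → 8 — 2/3 stop slower (brighter).
Net so far: 1 1/3 stops darker. Aperture: f/7.1 → f/6.3 → f/5.6 → f/5 → f/4.5.

f/4.5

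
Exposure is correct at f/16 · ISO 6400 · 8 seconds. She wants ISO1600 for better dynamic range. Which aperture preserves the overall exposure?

f/8

ISO: 6400 → 3200 → 1600 — 2 stops lower (darker).
Need 2 stops brighter from the aperture: f/16 → f/11 → f/8.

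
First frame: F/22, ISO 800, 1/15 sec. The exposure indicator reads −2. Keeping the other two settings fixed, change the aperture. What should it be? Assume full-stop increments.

f/11

Underexposed by 2 stops → need 2 stops brighter.
Aperture: f/22 → f/16 → f/11.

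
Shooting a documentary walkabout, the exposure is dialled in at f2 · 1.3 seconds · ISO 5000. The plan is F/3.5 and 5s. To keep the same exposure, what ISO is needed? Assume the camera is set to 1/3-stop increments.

Aperture: f/2 → f/2.2 → f/2.5 → f/2.8 → f/3.2 → f/3.5 — 1 2/3 stops stopped down (darker).
Shutter speed: 1.3 → 1.6 → 2 → 2.5 → 3.2 → 4 → 5 — 2 stops longer (brighter).
Net change so far: 1/3 stop brighter. Offset with the ISO: 5000 → 4000.

ISO 4000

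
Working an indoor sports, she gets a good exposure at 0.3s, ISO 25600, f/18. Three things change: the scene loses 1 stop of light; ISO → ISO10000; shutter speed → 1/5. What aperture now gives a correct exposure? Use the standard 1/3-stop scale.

f/6.3

Scene light: 1 stop darker.
ISO: 25600 → 20000 → 16000 → 12800 → 10000 — 1 1/3 stops dropped (darker).
Shutter speed: 0.3 → 1/4 → 1/5 — 2/3 stop faster (darker).
Net so far: 3 stops darker. Aperture: f/18 → f/16 → f/14 → f/13 → f/11 → f/10 → f/9 → f/8 → f/7.1 → f/6.3.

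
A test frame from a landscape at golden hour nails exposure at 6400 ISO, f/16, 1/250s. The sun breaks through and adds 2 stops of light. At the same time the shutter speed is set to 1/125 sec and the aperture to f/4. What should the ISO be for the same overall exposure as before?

Scene light: 2 stops brighter.
Shutter speed: 1/250 → 1/125 — 1 stop longer (brighter).
Aperture: f/16 → f/11 → f/8 → f/5.6 → f/4 — 4 stops larger aperture (brighter).
Net so far: 7 stops brighter. ISO: 6400 → 3200 → 1600 → 800 → 400 → 200 → 100 → 50.

ISO 50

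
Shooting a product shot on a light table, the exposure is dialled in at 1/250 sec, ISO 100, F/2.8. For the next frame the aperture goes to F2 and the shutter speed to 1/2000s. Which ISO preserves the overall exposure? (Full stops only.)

ISO 400

Aperture: f/2.8 → f/2 — 1 stop wider (brighter).
Shutter speed: 1/250 → 1/500 → 1/1000 → 1/2000 — 3 stops shorter (darker).
Net change so far: 2 stops darker. Offset with the ISO: 100 → 200 → 400.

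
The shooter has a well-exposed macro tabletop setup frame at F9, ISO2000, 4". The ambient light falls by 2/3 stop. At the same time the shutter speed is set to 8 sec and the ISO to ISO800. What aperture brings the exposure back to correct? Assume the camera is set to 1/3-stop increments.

Scene light: 2/3 stop darker.
Shutter speed: 4 → 5 → 6 → 8 — 1 stop slower (brighter).
ISO: 2000 → 1600 → 1250 → 1000 → 800 — 1 1/3 stops lower (darker).
Net so far: 1 stop darker. Aperture: f/9 → f/8 → f/7.1 → f/6.3.

f/6.3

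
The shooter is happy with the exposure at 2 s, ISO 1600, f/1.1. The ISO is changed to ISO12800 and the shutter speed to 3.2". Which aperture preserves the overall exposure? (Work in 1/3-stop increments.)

ISO: 1600 → 2000 → 2500 → 3200 → 4000 → 5000 → 6400 → 8000 → 10000 → 12800 — 3 stops higher (brighter).
Shutter speed: 2 → 2.5 → 3.2 — 2/3 stop longer (brighter).
Net change so far: 3 2/3 stops brighter. Offset with the aperture: f/1.1 → f/1.2 → f/1.4 → f/1.6 → f/1.8 → f/2 → f/2.2 → f/2.5 → f/2.8 → f/3.2 → f/3.5 → f/4.

f/4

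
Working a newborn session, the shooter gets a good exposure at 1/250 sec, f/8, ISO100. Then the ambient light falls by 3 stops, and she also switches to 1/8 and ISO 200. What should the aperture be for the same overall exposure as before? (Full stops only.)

Scene light: 3 stops darker.
Shutter speed: 1/250 → 1/125 → 1/60 → 1/30 → 1/15 → 1/8 — 5 stops longer (brighter).
ISO: 100 → 200 — 1 stop raised (brighter).
Net so far: 3 stops brighter. Aperture: f/8 → f/11 → f/16 → f/22.

f/22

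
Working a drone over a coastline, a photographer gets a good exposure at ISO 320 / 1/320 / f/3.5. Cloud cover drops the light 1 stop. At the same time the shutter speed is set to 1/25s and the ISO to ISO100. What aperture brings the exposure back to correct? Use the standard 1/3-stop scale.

f/5

Scene light: 1 stop darker.
Shutter speed: 1/320 → 1/250 → 1/200 → 1/160 → 1/125 → 1/100 → 1/80 → 1/60 → 1/50 → 1/40 → 1/30 → 1/25 — 3 2/3 stops slower (brighter).
ISO: 320 → 250 → 200 → 160 → 125 → 100 — 1 2/3 stops lower (darker).
Net so far: 1 stop brighter. Aperture: f/3.5 → f/4 → f/4.5 → f/5.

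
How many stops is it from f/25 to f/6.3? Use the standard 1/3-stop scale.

f/25 → f/22 → f/20 → f/18 → f/16 → f/14 → f/13 → f/11 → f/10 → f/9 → f/8 → f/7.1 → f/6.3 — count the steps: 12 third-stops = 4 stops.

4 stops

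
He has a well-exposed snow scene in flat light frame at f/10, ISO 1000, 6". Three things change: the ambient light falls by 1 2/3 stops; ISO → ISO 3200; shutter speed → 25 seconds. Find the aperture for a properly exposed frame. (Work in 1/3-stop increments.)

f/20

Scene light: 1 2/3 stops darker.
ISO: 1000 → 1250 → 1600 → 2000 → 2500 → 3200 — 1 2/3 stops raised (brighter).
Shutter speed: 6 → 8 → 10 → 13 → 15 → 20 → 25 — 2 stops longer (brighter).
Net so far: 2 stops brighter. Aperture: f/10 → f/11 → f/13 → f/14 → f/16 → f/18 → f/20.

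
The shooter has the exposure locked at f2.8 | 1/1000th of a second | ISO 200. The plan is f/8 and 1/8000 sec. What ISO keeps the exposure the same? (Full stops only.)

Aperture: f/2.8 → f/4 → f/5.6 → f/8 — 3 stops stopped down (darker).
Shutter speed: 1/1000 → 1/2000 → 1/4000 → 1/8000 — 3 stops shorter (darker).
Net change so far: 6 stops darker. Offset with the ISO: 200 → 400 → 800 → 1600 → 3200 → 6400 → 12800.

ISO 12800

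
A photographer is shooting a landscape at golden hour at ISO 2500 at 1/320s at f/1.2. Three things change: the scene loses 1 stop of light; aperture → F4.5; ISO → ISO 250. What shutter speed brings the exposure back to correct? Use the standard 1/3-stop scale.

0.8 s

Scene light: 1 stop darker.
Aperture: f/1.2 → f/1.4 → f/1.6 → f/1.8 → f/2 → f/2.2 → f/2.5 → f/2.8 → f/3.2 → f/3.5 → f/4 → f/4.5 — 3 2/3 stops stopped down (darker).
ISO: 2500 → 2000 → 1600 → 1250 → 1000 → 800 → 640 → 500 → 400 → 320 → 250 — 3 1/3 stops dropped (darker).
Net so far: 8 stops darker. Shutter speed: 1/320 → 1/250 → 1/200 → 1/160 → 1/125 → 1/100 → 1/80 → 1/60 → 1/50 → 1/40 → 1/30 → 1/25 → 1/20 → 1/15 → 1/13 → 1/10 → 1/8 → 1/6 → 1/5 → 1/4 → 0.3 → 0.4 → 0.5 → 0.6 → 0.8.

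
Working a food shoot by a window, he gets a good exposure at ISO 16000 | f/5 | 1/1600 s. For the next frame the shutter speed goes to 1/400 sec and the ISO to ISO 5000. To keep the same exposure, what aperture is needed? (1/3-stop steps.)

f/5.6

Shutter speed: 1/1600 → 1/1250 → 1/1000 → 1/800 → 1/640 → 1/500 → 1/400 — 2 stops longer (brighter).
ISO: 16000 → 12800 → 10000 → 8000 → 6400 → 5000 — 1 2/3 stops lower (darker).
Net change so far: 1/3 stop brighter. Offset with the aperture: f/5 → f/5.6.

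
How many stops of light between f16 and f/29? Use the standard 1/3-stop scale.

1 2/3 stops

f/16 → f/18 → f/20 → f/22 → f/25 → f/29 — count the steps: 5 third-stops = 1 2/3 stops.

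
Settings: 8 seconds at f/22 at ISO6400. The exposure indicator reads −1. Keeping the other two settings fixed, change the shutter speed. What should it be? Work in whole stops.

Underexposed by 1 stop → need 1 stop brighter.
Shutter speed: 8 → 15.

15 s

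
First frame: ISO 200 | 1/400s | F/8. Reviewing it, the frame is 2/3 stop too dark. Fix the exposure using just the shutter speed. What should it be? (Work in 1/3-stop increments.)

1/250s

Underexposed by 2/3 stop → need 2/3 stop brighter.
Shutter speed: 1/400 → 1/320 → 1/250.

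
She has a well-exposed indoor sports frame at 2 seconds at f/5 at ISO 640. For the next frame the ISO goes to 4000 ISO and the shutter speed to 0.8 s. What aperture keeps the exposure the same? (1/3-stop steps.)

ISO: 640 → 800 → 1000 → 1250 → 1600 → 2000 → 2500 → 3200 → 4000 — 2 2/3 stops higher (brighter).
Shutter speed: 2 → 1.6 → 1.3 → 1 → 0.8 — 1 1/3 stops shorter (darker).
Net change so far: 1 1/3 stops brighter. Offset with the aperture: f/5 → f/5.6 → f/6.3 → f/7.1 → f/8.

f/8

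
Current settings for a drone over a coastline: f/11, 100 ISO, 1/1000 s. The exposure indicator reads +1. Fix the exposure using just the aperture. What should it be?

f/16

Overexposed by 1 stop → need 1 stop darker.
Aperture: f/11 → f/16.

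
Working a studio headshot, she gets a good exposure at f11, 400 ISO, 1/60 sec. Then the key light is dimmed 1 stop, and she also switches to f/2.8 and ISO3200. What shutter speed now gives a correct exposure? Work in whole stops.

1/4000s

Scene light: 1 stop darker.
Aperture: f/11 → f/8 → f/5.6 → f/4 → f/2.8 — 4 stops opened up (brighter).
ISO: 400 → 800 → 1600 → 3200 — 3 stops higher (brighter).
Net so far: 6 stops brighter. Shutter speed: 1/60 → 1/125 → 1/250 → 1/500 → 1/1000 → 1/2000 → 1/4000.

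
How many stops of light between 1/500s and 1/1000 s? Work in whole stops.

1/500 → 1/1000 — count the steps: 1 stop.

1 stop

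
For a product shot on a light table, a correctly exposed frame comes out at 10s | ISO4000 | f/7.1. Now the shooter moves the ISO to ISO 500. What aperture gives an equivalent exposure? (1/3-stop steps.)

ISO: 4000 → 3200 → 2500 → 2000 → 1600 → 1250 → 1000 → 800 → 640 → 500 — 3 stops lower (darker).
Need 3 stops brighter from the aperture: f/7.1 → f/6.3 → f/5.6 → f/5 → f/4.5 → f/4 → f/3.5 → f/3.2 → f/2.8 → f/2.5.

f/2.5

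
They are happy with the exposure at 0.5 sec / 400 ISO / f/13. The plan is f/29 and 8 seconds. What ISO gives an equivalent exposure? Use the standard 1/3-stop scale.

ISO 125

Aperture: f/13 → f/14 → f/16 → f/18 → f/20 → f/22 → f/25 → f/29 — 2 1/3 stops smaller aperture (darker).
Shutter speed: 0.5 → 0.6 → 0.8 → 1 → 1.3 → 1.6 → 2 → 2.5 → 3.2 → 4 → 5 → 6 → 8 — 4 stops longer (brighter).
Net change so far: 1 2/3 stops brighter. Offset with the ISO: 400 → 320 → 250 → 200 → 160 → 125.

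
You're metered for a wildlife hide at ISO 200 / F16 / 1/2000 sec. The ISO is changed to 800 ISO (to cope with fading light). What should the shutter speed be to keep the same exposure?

ISO: 200 → 400 → 800 — 2 stops higher (brighter).
Need 2 stops darker from the shutter speed: 1/2000 → 1/4000 → 1/8000.

1/8000s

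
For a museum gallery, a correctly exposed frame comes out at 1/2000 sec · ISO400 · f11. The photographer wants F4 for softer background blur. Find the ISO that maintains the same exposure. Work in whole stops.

Aperture: f/11 → f/8 → f/5.6 → f/4 — 3 stops wider (brighter).
Need 3 stops darker from the ISO: 400 → 200 → 100 → 50.

ISO 50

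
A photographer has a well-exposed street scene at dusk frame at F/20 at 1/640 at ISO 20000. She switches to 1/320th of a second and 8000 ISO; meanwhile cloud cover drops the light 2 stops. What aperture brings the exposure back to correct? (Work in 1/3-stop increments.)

Scene light: 2 stops darker.
Shutter speed: 1/640 → 1/500 → 1/400 → 1/320 — 1 stop longer (brighter).
ISO: 20000 → 16000 → 12800 → 10000 → 8000 — 1 1/3 stops dropped (darker).
Net so far: 2 1/3 stops darker. Aperture: f/20 → f/18 → f/16 → f/14 → f/13 → f/11 → f/10 → f/9.

f/9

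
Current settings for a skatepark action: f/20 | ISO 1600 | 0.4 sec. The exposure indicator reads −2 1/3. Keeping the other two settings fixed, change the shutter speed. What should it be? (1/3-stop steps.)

2 s

Underexposed by 2 1/3 stops → need 2 1/3 stops brighter.
Shutter speed: 0.4 → 0.5 → 0.6 → 0.8 → 1 → 1.3 → 1.6 → 2.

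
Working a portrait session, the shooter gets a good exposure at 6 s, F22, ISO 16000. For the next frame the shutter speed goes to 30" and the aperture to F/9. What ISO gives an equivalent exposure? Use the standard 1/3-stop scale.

ISO 500

Shutter speed: 6 → 8 → 10 → 13 → 15 → 20 → 25 → 30 — 2 1/3 stops slower (brighter).
Aperture: f/22 → f/20 → f/18 → f/16 → f/14 → f/13 → f/11 → f/10 → f/9 — 2 2/3 stops wider (brighter).
Net change so far: 5 stops brighter. Offset with the ISO: 16000 → 12800 → 10000 → 8000 → 6400 → 5000 → 4000 → 3200 → 2500 → 2000 → 1600 → 1250 → 1000 → 800 → 640 → 500.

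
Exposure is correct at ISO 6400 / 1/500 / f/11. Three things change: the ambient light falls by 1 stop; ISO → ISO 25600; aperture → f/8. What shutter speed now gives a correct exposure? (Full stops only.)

1/2000s

Scene light: 1 stop darker.
ISO: 6400 → 12800 → 25600 — 2 stops raised (brighter).
Aperture: f/11 → f/8 — 1 stop opened up (brighter).
Net so far: 2 stops brighter. Shutter speed: 1/500 → 1/1000 → 1/2000.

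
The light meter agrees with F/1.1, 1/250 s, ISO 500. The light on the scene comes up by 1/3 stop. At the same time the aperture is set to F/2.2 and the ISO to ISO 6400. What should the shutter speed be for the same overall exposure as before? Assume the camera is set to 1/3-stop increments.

1/1000s

Scene light: 1/3 stop brighter.
Aperture: f/1.1 → f/1.2 → f/1.4 → f/1.6 → f/1.8 → f/2 → f/2.2 — 2 stops smaller aperture (darker).
ISO: 500 → 640 → 800 → 1000 → 1250 → 1600 → 2000 → 2500 → 3200 → 4000 → 5000 → 6400 — 3 2/3 stops raised (brighter).
Net so far: 2 stops brighter. Shutter speed: 1/250 → 1/320 → 1/400 → 1/500 → 1/640 → 1/800 → 1/1000.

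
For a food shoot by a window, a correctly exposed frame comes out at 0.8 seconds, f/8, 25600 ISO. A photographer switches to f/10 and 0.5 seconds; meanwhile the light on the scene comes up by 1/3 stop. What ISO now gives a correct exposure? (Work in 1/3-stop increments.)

ISO 51200

Scene light: 1/3 stop brighter.
Aperture: f/8 → f/9 → f/10 — 2/3 stop smaller aperture (darker).
Shutter speed: 0.8 → 0.6 → 0.5 — 2/3 stop faster (darker).
Net so far: 1 stop darker. ISO: 25600 → 32000 → 40000 → 51200.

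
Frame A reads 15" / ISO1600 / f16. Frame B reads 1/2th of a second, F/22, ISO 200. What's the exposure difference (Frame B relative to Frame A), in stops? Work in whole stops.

9 stops darker

Aperture: f/16 → f/22 — 1 stop smaller aperture (darker).
Shutter speed: 15 → 8 → 4 → 2 → 1 → 1/2 — 5 stops shorter (darker).
ISO: 1600 → 800 → 400 → 200 — 3 stops dropped (darker).
Net: −1 −5 −3 = −9 stops.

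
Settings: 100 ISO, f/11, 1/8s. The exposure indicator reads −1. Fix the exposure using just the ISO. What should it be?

ISO 200

Underexposed by 1 stop → need 1 stop brighter.
ISO: 100 → 200.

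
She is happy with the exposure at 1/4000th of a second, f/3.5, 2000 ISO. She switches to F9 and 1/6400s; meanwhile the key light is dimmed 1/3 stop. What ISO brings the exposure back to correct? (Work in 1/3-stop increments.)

ISO 25600

Scene light: 1/3 stop darker.
Aperture: f/3.5 → f/4 → f/4.5 → f/5 → f/5.6 → f/6.3 → f/7.1 → f/8 → f/9 — 2 2/3 stops stopped down (darker).
Shutter speed: 1/4000 → 1/5000 → 1/6400 — 2/3 stop faster (darker).
Net so far: 3 2/3 stops darker. ISO: 2000 → 2500 → 3200 → 4000 → 5000 → 6400 → 8000 → 10000 → 12800 → 16000 → 20000 → 25600.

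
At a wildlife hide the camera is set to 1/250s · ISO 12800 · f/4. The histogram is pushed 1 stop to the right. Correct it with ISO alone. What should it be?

ISO 6400

Overexposed by 1 stop → need 1 stop darker.
ISO: 12800 → 6400.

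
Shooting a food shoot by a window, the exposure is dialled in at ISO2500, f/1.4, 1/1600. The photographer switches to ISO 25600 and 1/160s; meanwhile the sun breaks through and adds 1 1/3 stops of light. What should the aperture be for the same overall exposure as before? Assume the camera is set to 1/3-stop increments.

Scene light: 1 1/3 stops brighter.
ISO: 2500 → 3200 → 4000 → 5000 → 6400 → 8000 → 10000 → 12800 → 16000 → 20000 → 25600 — 3 1/3 stops raised (brighter).
Shutter speed: 1/1600 → 1/1250 → 1/1000 → 1/800 → 1/640 → 1/500 → 1/400 → 1/320 → 1/250 → 1/200 → 1/160 — 3 1/3 stops longer (brighter).
Net so far: 8 stops brighter. Aperture: f/1.4 → f/1.6 → f/1.8 → f/2 → f/2.2 → f/2.5 → f/2.8 → f/3.2 → f/3.5 → f/4 → f/4.5 → f/5 → f/5.6 → f/6.3 → f/7.1 → f/8 → f/9 → f/10 → f/11 → f/13 → f/14 → f/16 → f/18 → f/20 → f/22.

f/22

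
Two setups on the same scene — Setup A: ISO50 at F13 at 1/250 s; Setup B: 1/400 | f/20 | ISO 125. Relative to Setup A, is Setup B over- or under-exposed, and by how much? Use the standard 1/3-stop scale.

2/3 stop darker

Aperture: f/13 → f/14 → f/16 → f/18 → f/20 — 1 1/3 stops narrower (darker).
Shutter speed: 1/250 → 1/320 → 1/400 — 2/3 stop faster (darker).
ISO: 50 → 64 → 80 → 100 → 125 — 1 1/3 stops raised (brighter).
Net: −1 1/3 −2/3 +1 1/3 = −2/3 stops.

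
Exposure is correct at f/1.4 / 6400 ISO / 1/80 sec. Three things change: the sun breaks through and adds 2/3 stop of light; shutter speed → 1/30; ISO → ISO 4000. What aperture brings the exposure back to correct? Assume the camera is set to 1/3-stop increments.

Scene light: 2/3 stop brighter.
Shutter speed: 1/80 → 1/60 → 1/50 → 1/40 → 1/30 — 1 1/3 stops slower (brighter).
ISO: 6400 → 5000 → 4000 — 2/3 stop dropped (darker).
Net so far: 1 1/3 stops brighter. Aperture: f/1.4 → f/1.6 → f/1.8 → f/2 → f/2.2.

f/2.2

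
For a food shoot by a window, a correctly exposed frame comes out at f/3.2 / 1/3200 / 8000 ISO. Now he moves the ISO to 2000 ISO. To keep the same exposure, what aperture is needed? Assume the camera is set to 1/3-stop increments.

ISO: 8000 → 6400 → 5000 → 4000 → 3200 → 2500 → 2000 — 2 stops dropped (darker).
Need 2 stops brighter from the aperture: f/3.2 → f/2.8 → f/2.5 → f/2.2 → f/2 → f/1.8 → f/1.6.

f/1.6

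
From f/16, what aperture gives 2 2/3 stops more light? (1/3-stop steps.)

f/6.3

Aperture: f/16 → f/14 → f/13 → f/11 → f/10 → f/9 → f/8 → f/7.1 → f/6.3 — 2 2/3 stops wider (brighter).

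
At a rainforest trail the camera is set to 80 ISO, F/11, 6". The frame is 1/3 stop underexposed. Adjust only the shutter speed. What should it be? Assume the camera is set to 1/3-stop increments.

Underexposed by 1/3 stop → need 1/3 stop brighter.
Shutter speed: 6 → 8.

8 s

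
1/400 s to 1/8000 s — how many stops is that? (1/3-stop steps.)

4 1/3 stops

1/400 → 1/500 → 1/640 → 1/800 → 1/1000 → 1/1250 → 1/1600 → 1/2000 → 1/2500 → 1/3200 → 1/4000 → 1/5000 → 1/6400 → 1/8000 — count the steps: 13 third-stops = 4 1/3 stops.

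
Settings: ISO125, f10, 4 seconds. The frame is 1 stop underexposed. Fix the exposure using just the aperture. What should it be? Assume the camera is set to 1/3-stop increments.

f/7.1

Underexposed by 1 stop → need 1 stop brighter.
Aperture: f/10 → f/9 → f/8 → f/7.1.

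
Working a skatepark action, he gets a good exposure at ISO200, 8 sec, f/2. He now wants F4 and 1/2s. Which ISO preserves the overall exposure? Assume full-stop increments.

ISO 12800

Aperture: f/2 → f/2.8 → f/4 — 2 stops narrower (darker).
Shutter speed: 8 → 4 → 2 → 1 → 1/2 — 4 stops shorter (darker).
Net change so far: 6 stops darker. Offset with the ISO: 200 → 400 → 800 → 1600 → 3200 → 6400 → 12800.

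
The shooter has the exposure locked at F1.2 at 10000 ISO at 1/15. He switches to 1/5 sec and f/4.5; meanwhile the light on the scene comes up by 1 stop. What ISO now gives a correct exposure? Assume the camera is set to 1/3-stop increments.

Scene light: 1 stop brighter.
Shutter speed: 1/15 → 1/13 → 1/10 → 1/8 → 1/6 → 1/5 — 1 2/3 stops slower (brighter).
Aperture: f/1.2 → f/1.4 → f/1.6 → f/1.8 → f/2 → f/2.2 → f/2.5 → f/2.8 → f/3.2 → f/3.5 → f/4 → f/4.5 — 3 2/3 stops stopped down (darker).
Net so far: 1 stop darker. ISO: 10000 → 12800 → 16000 → 20000.

ISO 20000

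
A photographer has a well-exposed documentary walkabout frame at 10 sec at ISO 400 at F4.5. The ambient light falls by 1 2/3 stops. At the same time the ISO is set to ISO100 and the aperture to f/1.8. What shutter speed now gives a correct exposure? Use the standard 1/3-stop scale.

20 s

Scene light: 1 2/3 stops darker.
ISO: 400 → 320 → 250 → 200 → 160 → 125 → 100 — 2 stops lower (darker).
Aperture: f/4.5 → f/4 → f/3.5 → f/3.2 → f/2.8 → f/2.5 → f/2.2 → f/2 → f/1.8 — 2 2/3 stops opened up (brighter).
Net so far: 1 stop darker. Shutter speed: 10 → 13 → 15 → 20.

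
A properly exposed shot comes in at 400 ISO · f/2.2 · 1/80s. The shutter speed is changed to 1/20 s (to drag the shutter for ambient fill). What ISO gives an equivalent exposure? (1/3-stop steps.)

Shutter speed: 1/80 → 1/60 → 1/50 → 1/40 → 1/30 → 1/25 → 1/20 — 2 stops slower (brighter).
Need 2 stops darker from the ISO: 400 → 320 → 250 → 200 → 160 → 125 → 100.

ISO 100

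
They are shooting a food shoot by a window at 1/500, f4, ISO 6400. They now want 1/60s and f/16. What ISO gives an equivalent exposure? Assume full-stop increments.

Shutter speed: 1/500 → 1/250 → 1/125 → 1/60 — 3 stops slower (brighter).
Aperture: f/4 → f/5.6 → f/8 → f/11 → f/16 — 4 stops smaller aperture (darker).
Net change so far: 1 stop darker. Offset with the ISO: 6400 → 12800.

ISO 12800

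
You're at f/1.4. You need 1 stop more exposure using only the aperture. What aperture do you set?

Aperture: f/1.4 → f/1.0 — 1 stop larger aperture (brighter).

f/1.0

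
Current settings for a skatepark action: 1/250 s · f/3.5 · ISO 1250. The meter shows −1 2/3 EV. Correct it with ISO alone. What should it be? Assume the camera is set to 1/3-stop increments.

ISO 4000

Underexposed by 1 2/3 stops → need 1 2/3 stops brighter.
ISO: 1250 → 1600 → 2000 → 2500 → 3200 → 4000.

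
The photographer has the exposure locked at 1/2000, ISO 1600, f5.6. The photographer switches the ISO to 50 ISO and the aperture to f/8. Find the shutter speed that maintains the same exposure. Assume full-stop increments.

ISO: 1600 → 800 → 400 → 200 → 100 → 50 — 5 stops lower (darker).
Aperture: f/5.6 → f/8 — 1 stop smaller aperture (darker).
Net change so far: 6 stops darker. Offset with the shutter speed: 1/2000 → 1/1000 → 1/500 → 1/250 → 1/125 → 1/60 → 1/30.

1/30s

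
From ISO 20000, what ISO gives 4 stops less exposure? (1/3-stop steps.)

ISO 1250

ISO: 20000 → 16000 → 12800 → 10000 → 8000 → 6400 → 5000 → 4000 → 3200 → 2500 → 2000 → 1600 → 1250 — 4 stops lower (darker).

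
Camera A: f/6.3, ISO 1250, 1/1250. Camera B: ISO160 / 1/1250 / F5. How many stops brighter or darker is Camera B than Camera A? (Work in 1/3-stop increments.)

2 1/3 stops darker

Aperture: f/6.3 → f/5.6 → f/5 — 2/3 stop wider (brighter).
Shutter speed: unchanged.
ISO: 1250 → 1000 → 800 → 640 → 500 → 400 → 320 → 250 → 200 → 160 — 3 stops dropped (darker).
Net: +2/3 −3 = −2 1/3 stops.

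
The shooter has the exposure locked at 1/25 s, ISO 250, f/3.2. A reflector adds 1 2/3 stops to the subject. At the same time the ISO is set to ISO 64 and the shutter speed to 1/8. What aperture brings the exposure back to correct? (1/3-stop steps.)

f/5

Scene light: 1 2/3 stops brighter.
ISO: 250 → 200 → 160 → 125 → 100 → 80 → 64 — 2 stops dropped (darker).
Shutter speed: 1/25 → 1/20 → 1/15 → 1/13 → 1/10 → 1/8 — 1 2/3 stops longer (brighter).
Net so far: 1 1/3 stops brighter. Aperture: f/3.2 → f/3.5 → f/4 → f/4.5 → f/5.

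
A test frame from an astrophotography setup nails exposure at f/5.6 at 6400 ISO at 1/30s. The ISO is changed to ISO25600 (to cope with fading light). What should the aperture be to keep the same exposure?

f/11

ISO: 6400 → 12800 → 25600 — 2 stops raised (brighter).
Need 2 stops darker from the aperture: f/5.6 → f/8 → f/11.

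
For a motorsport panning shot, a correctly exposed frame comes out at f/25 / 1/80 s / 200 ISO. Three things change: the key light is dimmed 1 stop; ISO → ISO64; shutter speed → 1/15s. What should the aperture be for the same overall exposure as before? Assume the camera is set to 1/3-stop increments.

Scene light: 1 stop darker.
ISO: 200 → 160 → 125 → 100 → 80 → 64 — 1 2/3 stops dropped (darker).
Shutter speed: 1/80 → 1/60 → 1/50 → 1/40 → 1/30 → 1/25 → 1/20 → 1/15 — 2 1/3 stops longer (brighter).
Net so far: 1/3 stop darker. Aperture: f/25 → f/22.

f/22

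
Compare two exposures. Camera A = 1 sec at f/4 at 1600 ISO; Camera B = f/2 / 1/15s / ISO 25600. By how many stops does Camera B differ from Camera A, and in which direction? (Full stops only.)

Aperture: f/4 → f/2.8 → f/2 — 2 stops wider (brighter).
Shutter speed: 1 → 1/2 → 1/4 → 1/8 → 1/15 — 4 stops faster (darker).
ISO: 1600 → 3200 → 6400 → 12800 → 25600 — 4 stops higher (brighter).
Net: +2 −4 +4 = +2 stops.

2 stops brighter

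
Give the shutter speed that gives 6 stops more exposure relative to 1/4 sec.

15 s

Shutter speed: 1/4 → 1/2 → 1 → 2 → 4 → 8 → 15 — 6 stops slower (brighter).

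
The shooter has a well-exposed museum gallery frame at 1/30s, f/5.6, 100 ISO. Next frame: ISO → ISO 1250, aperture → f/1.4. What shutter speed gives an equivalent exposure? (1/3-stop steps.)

ISO: 100 → 125 → 160 → 200 → 250 → 320 → 400 → 500 → 640 → 800 → 1000 → 1250 — 3 2/3 stops higher (brighter).
Aperture: f/5.6 → f/5 → f/4.5 → f/4 → f/3.5 → f/3.2 → f/2.8 → f/2.5 → f/2.2 → f/2 → f/1.8 → f/1.6 → f/1.4 — 4 stops wider (brighter).
Net change so far: 7 2/3 stops brighter. Offset with the shutter speed: 1/30 → 1/40 → 1/50 → 1/60 → 1/80 → 1/100 → 1/125 → 1/160 → 1/200 → 1/250 → 1/320 → 1/400 → 1/500 → 1/640 → 1/800 → 1/1000 → 1/1250 → 1/1600 → 1/2000 → 1/2500 → 1/3200 → 1/4000 → 1/5000 → 1/6400.

1/6400s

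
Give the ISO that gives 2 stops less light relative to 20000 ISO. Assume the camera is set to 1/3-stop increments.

ISO 5000

ISO: 20000 → 16000 → 12800 → 10000 → 8000 → 6400 → 5000 — 2 stops dropped (darker).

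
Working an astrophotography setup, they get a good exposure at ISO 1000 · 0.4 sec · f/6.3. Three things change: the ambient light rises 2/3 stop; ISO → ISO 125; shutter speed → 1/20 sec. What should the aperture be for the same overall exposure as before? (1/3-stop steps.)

Scene light: 2/3 stop brighter.
ISO: 1000 → 800 → 640 → 500 → 400 → 320 → 250 → 200 → 160 → 125 — 3 stops dropped (darker).
Shutter speed: 0.4 → 0.3 → 1/4 → 1/5 → 1/6 → 1/8 → 1/10 → 1/13 → 1/15 → 1/20 — 3 stops faster (darker).
Net so far: 5 1/3 stops darker. Aperture: f/6.3 → f/5.6 → f/5 → f/4.5 → f/4 → f/3.5 → f/3.2 → f/2.8 → f/2.5 → f/2.2 → f/2 → f/1.8 → f/1.6 → f/1.4 → f/1.2 → f/1.1 → f/1.0.

f/1.0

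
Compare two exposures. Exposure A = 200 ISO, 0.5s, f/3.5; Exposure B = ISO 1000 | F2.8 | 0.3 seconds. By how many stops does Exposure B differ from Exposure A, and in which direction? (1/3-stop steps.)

2 1/3 stops brighter

Aperture: f/3.5 → f/3.2 → f/2.8 — 2/3 stop wider (brighter).
Shutter speed: 0.5 → 0.4 → 0.3 — 2/3 stop shorter (darker).
ISO: 200 → 250 → 320 → 400 → 500 → 640 → 800 → 1000 — 2 1/3 stops higher (brighter).
Net: +2/3 −2/3 +2 1/3 = +2 1/3 stops.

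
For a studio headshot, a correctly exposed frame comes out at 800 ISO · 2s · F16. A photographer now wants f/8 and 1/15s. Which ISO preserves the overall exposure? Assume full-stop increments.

Aperture: f/16 → f/11 → f/8 — 2 stops wider (brighter).
Shutter speed: 2 → 1 → 1/2 → 1/4 → 1/8 → 1/15 — 5 stops faster (darker).
Net change so far: 3 stops darker. Offset with the ISO: 800 → 1600 → 3200 → 6400.

ISO 6400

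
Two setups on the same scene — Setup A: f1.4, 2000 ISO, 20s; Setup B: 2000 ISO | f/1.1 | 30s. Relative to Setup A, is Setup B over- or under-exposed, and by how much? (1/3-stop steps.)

1 1/3 stops brighter

Aperture: f/1.4 → f/1.2 → f/1.1 — 2/3 stop larger aperture (brighter).
Shutter speed: 20 → 25 → 30 — 2/3 stop slower (brighter).
ISO: unchanged.
Net: +2/3 +2/3 = +1 1/3 stops.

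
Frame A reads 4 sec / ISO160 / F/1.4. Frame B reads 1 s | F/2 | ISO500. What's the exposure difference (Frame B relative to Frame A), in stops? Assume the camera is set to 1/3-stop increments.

Aperture: f/1.4 → f/1.6 → f/1.8 → f/2 — 1 stop smaller aperture (darker).
Shutter speed: 4 → 3.2 → 2.5 → 2 → 1.6 → 1.3 → 1 — 2 stops faster (darker).
ISO: 160 → 200 → 250 → 320 → 400 → 500 — 1 2/3 stops higher (brighter).
Net: −1 −2 +1 2/3 = −1 1/3 stops.

1 1/3 stops darker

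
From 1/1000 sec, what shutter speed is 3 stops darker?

1/8000s

Shutter speed: 1/1000 → 1/2000 → 1/4000 → 1/8000 — 3 stops faster (darker).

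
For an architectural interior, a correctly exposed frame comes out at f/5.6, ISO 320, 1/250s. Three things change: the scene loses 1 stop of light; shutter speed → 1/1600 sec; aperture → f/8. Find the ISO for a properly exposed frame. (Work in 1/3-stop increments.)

ISO 8000

Scene light: 1 stop darker.
Shutter speed: 1/250 → 1/320 → 1/400 → 1/500 → 1/640 → 1/800 → 1/1000 → 1/1250 → 1/1600 — 2 2/3 stops faster (darker).
Aperture: f/5.6 → f/6.3 → f/7.1 → f/8 — 1 stop smaller aperture (darker).
Net so far: 4 2/3 stops darker. ISO: 320 → 400 → 500 → 640 → 800 → 1000 → 1250 → 1600 → 2000 → 2500 → 3200 → 4000 → 5000 → 6400 → 8000.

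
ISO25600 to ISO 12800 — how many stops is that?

1 stop

25600 → 12800 — count the steps: 1 stop.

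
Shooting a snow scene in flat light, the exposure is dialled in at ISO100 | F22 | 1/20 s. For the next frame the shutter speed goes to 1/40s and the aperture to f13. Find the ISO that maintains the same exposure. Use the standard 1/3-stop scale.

ISO 64

Shutter speed: 1/20 → 1/25 → 1/30 → 1/40 — 1 stop shorter (darker).
Aperture: f/22 → f/20 → f/18 → f/16 → f/14 → f/13 — 1 2/3 stops wider (brighter).
Net change so far: 2/3 stop brighter. Offset with the ISO: 100 → 80 → 64.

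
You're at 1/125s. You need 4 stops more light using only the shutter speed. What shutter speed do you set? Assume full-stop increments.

1/8s

Shutter speed: 1/125 → 1/60 → 1/30 → 1/15 → 1/8 — 4 stops longer (brighter).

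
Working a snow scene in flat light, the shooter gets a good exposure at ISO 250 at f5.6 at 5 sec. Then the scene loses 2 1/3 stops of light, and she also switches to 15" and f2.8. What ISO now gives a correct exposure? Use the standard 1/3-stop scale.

ISO 100

Scene light: 2 1/3 stops darker.
Shutter speed: 5 → 6 → 8 → 10 → 13 → 15 — 1 2/3 stops slower (brighter).
Aperture: f/5.6 → f/5 → f/4.5 → f/4 → f/3.5 → f/3.2 → f/2.8 — 2 stops opened up (brighter).
Net so far: 1 1/3 stops brighter. ISO: 250 → 200 → 160 → 125 → 100.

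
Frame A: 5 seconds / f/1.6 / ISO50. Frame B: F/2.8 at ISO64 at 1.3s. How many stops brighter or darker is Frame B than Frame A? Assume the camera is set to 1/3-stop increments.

Aperture: f/1.6 → f/1.8 → f/2 → f/2.2 → f/2.5 → f/2.8 — 1 2/3 stops smaller aperture (darker).
Shutter speed: 5 → 4 → 3.2 → 2.5 → 2 → 1.6 → 1.3 — 2 stops faster (darker).
ISO: 50 → 64 — 1/3 stop higher (brighter).
Net: −1 2/3 −2 +1/3 = −3 1/3 stops.

3 1/3 stops darker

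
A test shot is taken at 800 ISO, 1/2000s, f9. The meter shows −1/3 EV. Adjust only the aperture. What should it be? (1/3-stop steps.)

Underexposed by 1/3 stop → need 1/3 stop brighter.
Aperture: f/9 → f/8.

f/8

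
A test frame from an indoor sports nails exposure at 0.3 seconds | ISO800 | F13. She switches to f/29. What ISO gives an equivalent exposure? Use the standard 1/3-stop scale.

Aperture: f/13 → f/14 → f/16 → f/18 → f/20 → f/22 → f/25 → f/29 — 2 1/3 stops stopped down (darker).
Need 2 1/3 stops brighter from the ISO: 800 → 1000 → 1250 → 1600 → 2000 → 2500 → 3200 → 4000.

ISO 4000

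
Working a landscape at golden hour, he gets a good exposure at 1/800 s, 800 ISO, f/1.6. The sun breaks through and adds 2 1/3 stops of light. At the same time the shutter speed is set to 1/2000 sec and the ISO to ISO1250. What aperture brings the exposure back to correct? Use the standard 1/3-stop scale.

Scene light: 2 1/3 stops brighter.
Shutter speed: 1/800 → 1/1000 → 1/1250 → 1/1600 → 1/2000 — 1 1/3 stops shorter (darker).
ISO: 800 → 1000 → 1250 — 2/3 stop higher (brighter).
Net so far: 1 2/3 stops brighter. Aperture: f/1.6 → f/1.8 → f/2 → f/2.2 → f/2.5 → f/2.8.

f/2.8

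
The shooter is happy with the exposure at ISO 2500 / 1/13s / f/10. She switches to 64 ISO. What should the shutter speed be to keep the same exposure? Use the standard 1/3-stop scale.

ISO: 2500 → 2000 → 1600 → 1250 → 1000 → 800 → 640 → 500 → 400 → 320 → 250 → 200 → 160 → 125 → 100 → 80 → 64 — 5 1/3 stops lower (darker).
Need 5 1/3 stops brighter from the shutter speed: 1/13 → 1/10 → 1/8 → 1/6 → 1/5 → 1/4 → 0.3 → 0.4 → 0.5 → 0.6 → 0.8 → 1 → 1.3 → 1.6 → 2 → 2.5 → 3.2.

3.2 s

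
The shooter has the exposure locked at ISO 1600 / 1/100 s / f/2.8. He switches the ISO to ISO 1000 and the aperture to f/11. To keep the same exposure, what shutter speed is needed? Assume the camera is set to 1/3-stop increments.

1/4s

ISO: 1600 → 1250 → 1000 — 2/3 stop lower (darker).
Aperture: f/2.8 → f/3.2 → f/3.5 → f/4 → f/4.5 → f/5 → f/5.6 → f/6.3 → f/7.1 → f/8 → f/9 → f/10 → f/11 — 4 stops stopped down (darker).
Net change so far: 4 2/3 stops darker. Offset with the shutter speed: 1/100 → 1/80 → 1/60 → 1/50 → 1/40 → 1/30 → 1/25 → 1/20 → 1/15 → 1/13 → 1/10 → 1/8 → 1/6 → 1/5 → 1/4.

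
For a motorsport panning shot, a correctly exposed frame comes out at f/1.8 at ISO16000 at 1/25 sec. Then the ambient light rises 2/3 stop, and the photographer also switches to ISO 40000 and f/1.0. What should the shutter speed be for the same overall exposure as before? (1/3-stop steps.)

Scene light: 2/3 stop brighter.
ISO: 16000 → 20000 → 25600 → 32000 → 40000 — 1 1/3 stops higher (brighter).
Aperture: f/1.8 → f/1.6 → f/1.4 → f/1.2 → f/1.1 → f/1.0 — 1 2/3 stops opened up (brighter).
Net so far: 3 2/3 stops brighter. Shutter speed: 1/25 → 1/30 → 1/40 → 1/50 → 1/60 → 1/80 → 1/100 → 1/125 → 1/160 → 1/200 → 1/250 → 1/320.

1/320s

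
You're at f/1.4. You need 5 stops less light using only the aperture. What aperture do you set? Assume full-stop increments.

Aperture: f/1.4 → f/2 → f/2.8 → f/4 → f/5.6 → f/8 — 5 stops stopped down (darker).

f/8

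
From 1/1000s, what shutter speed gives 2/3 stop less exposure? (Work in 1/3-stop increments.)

Shutter speed: 1/1000 → 1/1250 → 1/1600 — 2/3 stop faster (darker).

1/1600s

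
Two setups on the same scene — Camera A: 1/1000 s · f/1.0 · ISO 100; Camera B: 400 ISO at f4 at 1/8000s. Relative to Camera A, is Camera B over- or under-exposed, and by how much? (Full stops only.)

5 stops darker

Aperture: f/1.0 → f/1.4 → f/2 → f/2.8 → f/4 — 4 stops narrower (darker).
Shutter speed: 1/1000 → 1/2000 → 1/4000 → 1/8000 — 3 stops shorter (darker).
ISO: 100 → 200 → 400 — 2 stops higher (brighter).
Net: −4 −3 +2 = −5 stops.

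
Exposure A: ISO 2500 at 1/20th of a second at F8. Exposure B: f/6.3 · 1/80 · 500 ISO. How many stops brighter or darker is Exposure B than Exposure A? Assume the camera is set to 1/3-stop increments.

3 2/3 stops darker

Aperture: f/8 → f/7.1 → f/6.3 — 2/3 stop wider (brighter).
Shutter speed: 1/20 → 1/25 → 1/30 → 1/40 → 1/50 → 1/60 → 1/80 — 2 stops faster (darker).
ISO: 2500 → 2000 → 1600 → 1250 → 1000 → 800 → 640 → 500 — 2 1/3 stops dropped (darker).
Net: +2/3 −2 −2 1/3 = −3 2/3 stops.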